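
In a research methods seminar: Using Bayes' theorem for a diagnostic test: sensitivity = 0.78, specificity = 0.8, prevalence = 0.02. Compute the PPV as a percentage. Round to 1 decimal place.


PPV = (sens * prev) / (sens * prev + (1-spec) * (1-prev))
Numerator = 0.78 * 0.02 = 0.0156
P(positive and no disease) = (1 - spec) * (1 - prev) = (1 - 0.8) * (1 - 0.02) = 0.196
Denominator = 0.0156 + 0.196 = 0.2116
PPV = 0.0156 / 0.2116 = 0.073724
As percentage = 7.4


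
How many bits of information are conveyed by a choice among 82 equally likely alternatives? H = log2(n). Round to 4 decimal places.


H = log2(n)
H = log2(82)
= 6.3576


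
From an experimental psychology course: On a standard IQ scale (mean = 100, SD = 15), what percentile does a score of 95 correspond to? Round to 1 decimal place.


z = (IQ - mean) / SD
z = (95 - 100) / 15 = -0.3333
Percentile = Phi(-0.3333) * 100
Phi(-0.3333) = 0.369454
= 36.9


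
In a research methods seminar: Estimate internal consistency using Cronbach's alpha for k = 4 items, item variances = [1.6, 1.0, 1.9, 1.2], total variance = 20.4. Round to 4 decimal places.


alpha = (k/(k-1)) * (1 - sum(s_i^2)/s_total^2)
sum(item variances) = 5.7
k/(k-1) = 4/3 = 1.333333
1 - 5.7/20.4 = 1 - 0.279412 = 0.720588
alpha = 1.333333 * 0.720588
= 0.9608


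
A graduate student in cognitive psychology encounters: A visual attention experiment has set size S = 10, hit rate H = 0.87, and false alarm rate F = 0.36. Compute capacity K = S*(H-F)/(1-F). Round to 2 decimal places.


K = S * (H - F) / (1 - F)
H - F = 0.51
1 - F = 0.64
K = 10 * 0.51 / 0.64
= 7.97


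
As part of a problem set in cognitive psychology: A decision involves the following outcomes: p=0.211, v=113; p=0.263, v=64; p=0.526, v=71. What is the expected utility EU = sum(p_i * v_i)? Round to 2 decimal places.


EU = sum(p_i * v_i)
0.211 * 113 = 23.843
0.263 * 64 = 16.832
0.526 * 71 = 37.346
EU = 23.843 + 16.832 + 37.346
= 78.02


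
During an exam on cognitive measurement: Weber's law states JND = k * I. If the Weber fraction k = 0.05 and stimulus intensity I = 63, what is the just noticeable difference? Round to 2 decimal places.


JND = k * I
JND = 0.05 * 63
= 3.15


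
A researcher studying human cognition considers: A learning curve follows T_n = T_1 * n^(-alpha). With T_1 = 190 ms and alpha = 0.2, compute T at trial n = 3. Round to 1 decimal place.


T_n = 190 * 3^(-0.2)
3^(-0.2) = 0.802742
T_n = 190 * 0.802742
= 152.5 ms


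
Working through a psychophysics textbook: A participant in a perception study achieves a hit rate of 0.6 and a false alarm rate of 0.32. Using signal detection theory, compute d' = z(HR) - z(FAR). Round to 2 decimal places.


d' = z(HR) - z(FAR)
z(0.6) = 0.2533
z(0.32) = -0.4677
d' = 0.2533 - -0.4677
= 0.72


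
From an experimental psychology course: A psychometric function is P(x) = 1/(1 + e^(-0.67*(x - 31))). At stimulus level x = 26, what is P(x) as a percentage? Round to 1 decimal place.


P(x) = 1/(1 + e^(-0.67*(26 - 31)))
Exponent = -0.67 * -5 = 3.35
e^(3.35) = 28.502734
P = 1/(1 + 28.502734) = 0.033895
Percentage = 3.4


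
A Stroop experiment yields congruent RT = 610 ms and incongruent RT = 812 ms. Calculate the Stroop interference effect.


Stroop effect = RT(incongruent) - RT(congruent)
= 812 - 610
= 202 ms


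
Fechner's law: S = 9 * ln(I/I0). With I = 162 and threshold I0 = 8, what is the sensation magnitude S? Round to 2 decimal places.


S = 9 * ln(162/8)
I/I0 = 20.25
ln(20.25) = 3.0082
S = 9 * 3.0082
= 27.07


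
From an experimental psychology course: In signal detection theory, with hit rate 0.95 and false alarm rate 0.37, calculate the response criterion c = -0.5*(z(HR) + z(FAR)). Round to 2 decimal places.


c = -0.5 * (z(HR) + z(FAR))
z(0.95) = 1.6449
z(0.37) = -0.3319
c = -0.5 * (1.6449 + -0.3319)
= -0.5 * 1.313
= -0.66


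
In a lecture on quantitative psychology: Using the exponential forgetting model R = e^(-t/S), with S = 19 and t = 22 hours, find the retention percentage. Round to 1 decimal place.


R = e^(-t/S)
-t/S = -22/19 = -1.157895
R = e^(-1.157895) = 0.314147
Percentage = 0.314147 * 100
= 31.4


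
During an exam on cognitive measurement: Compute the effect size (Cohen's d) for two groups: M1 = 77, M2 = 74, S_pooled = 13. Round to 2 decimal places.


Cohen's d = (M1 - M2) / S_pooled
= (77 - 74) / 13
= 3 / 13
= 0.23


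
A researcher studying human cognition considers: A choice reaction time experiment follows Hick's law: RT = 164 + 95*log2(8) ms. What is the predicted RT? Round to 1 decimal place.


RT = 164 + 95 * log2(8)
log2(8) = 3.0
RT = 164 + 95 * 3.0
= 164 + 285.0
= 449.0 ms


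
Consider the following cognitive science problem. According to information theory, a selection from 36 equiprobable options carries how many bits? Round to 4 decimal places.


H = log2(n)
H = log2(36)
= 5.1699


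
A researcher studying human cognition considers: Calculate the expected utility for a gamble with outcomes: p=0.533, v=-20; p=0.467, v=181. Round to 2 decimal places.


EU = sum(p_i * v_i)
0.533 * -20 = -10.66
0.467 * 181 = 84.527
EU = -10.66 + 84.527
= 73.87


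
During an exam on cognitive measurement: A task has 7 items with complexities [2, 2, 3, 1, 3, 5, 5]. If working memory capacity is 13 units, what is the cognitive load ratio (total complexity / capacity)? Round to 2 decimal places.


Total complexity = 2 + 2 + 3 + 1 + 3 + 5 + 5 = 21
Load = total / capacity = 21 / 13
= 1.62


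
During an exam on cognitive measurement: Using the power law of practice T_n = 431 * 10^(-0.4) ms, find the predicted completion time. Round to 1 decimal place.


T_n = 431 * 10^(-0.4)
10^(-0.4) = 0.398107
T_n = 431 * 0.398107
= 171.6 ms


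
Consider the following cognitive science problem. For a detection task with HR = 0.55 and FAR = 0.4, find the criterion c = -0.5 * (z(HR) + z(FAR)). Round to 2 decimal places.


c = -0.5 * (z(HR) + z(FAR))
z(0.55) = 0.1257
z(0.4) = -0.2533
c = -0.5 * (0.1257 + -0.2533)
= -0.5 * -0.1276
= 0.06


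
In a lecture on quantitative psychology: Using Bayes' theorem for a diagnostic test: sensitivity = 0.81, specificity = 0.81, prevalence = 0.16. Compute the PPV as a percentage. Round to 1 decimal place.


PPV = (sens * prev) / (sens * prev + (1-spec) * (1-prev))
Numerator = 0.81 * 0.16 = 0.1296
P(positive and no disease) = (1 - spec) * (1 - prev) = (1 - 0.81) * (1 - 0.16) = 0.1596
Denominator = 0.1296 + 0.1596 = 0.2892
PPV = 0.1296 / 0.2892 = 0.448133
As percentage = 44.8


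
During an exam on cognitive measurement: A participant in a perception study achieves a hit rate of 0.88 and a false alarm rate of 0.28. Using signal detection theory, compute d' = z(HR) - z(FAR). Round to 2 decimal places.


d' = z(HR) - z(FAR)
z(0.88) = 1.175
z(0.28) = -0.5828
d' = 1.175 - -0.5828
= 1.76


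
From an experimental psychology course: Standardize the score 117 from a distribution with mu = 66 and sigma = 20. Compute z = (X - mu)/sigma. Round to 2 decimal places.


z = (X - mu) / sigma
= (117 - 66) / 20
= 51 / 20
= 2.55


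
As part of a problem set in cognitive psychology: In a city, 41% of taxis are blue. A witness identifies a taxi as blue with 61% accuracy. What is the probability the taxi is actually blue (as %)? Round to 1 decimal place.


P(blue | says blue) = P(says blue | blue)*P(blue) / [P(says blue | blue)*P(blue) + P(says blue | not blue)*P(not blue)]
Numerator = 0.61 * 0.41 = 0.2501
False identification = 0.39 * 0.59 = 0.2301
P = 0.2501 / (0.2501 + 0.2301)
= 0.2501 / 0.4802
As percentage = 52.1


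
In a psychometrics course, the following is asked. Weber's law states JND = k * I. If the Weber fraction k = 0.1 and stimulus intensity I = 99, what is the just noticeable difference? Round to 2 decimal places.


JND = k * I
JND = 0.1 * 99
= 9.90


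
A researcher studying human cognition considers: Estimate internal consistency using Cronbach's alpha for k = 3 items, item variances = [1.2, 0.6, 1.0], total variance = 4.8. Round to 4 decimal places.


alpha = (k/(k-1)) * (1 - sum(s_i^2)/s_total^2)
sum(item variances) = 2.8
k/(k-1) = 3/2 = 1.5
1 - 2.8/4.8 = 1 - 0.583333 = 0.416667
alpha = 1.5 * 0.416667
= 0.6250


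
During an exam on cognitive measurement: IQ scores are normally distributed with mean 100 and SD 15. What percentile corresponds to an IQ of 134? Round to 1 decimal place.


z = (IQ - mean) / SD
z = (134 - 100) / 15 = 2.2667
Percentile = Phi(2.2667) * 100
Phi(2.2667) = 0.988296
= 98.8


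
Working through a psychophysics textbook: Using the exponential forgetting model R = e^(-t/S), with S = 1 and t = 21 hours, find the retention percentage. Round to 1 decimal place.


R = e^(-t/S)
-t/S = -21/1 = -21.0
R = e^(-21.0) = 0.0
Percentage = 0.0 * 100
= 0.0


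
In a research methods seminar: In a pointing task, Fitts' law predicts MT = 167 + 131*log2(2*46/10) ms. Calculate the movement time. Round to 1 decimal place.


MT = 167 + 131 * log2(2*46/10)
2D/W = 9.2
log2(9.2) = 3.2016
MT = 167 + 131 * 3.2016
= 586.4 ms


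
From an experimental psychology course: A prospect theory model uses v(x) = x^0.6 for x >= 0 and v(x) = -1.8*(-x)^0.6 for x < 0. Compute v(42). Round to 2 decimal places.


Since x = 42 >= 0, use v(x) = x^0.6
42^0.6 = 9.4178
v(42) = 9.42


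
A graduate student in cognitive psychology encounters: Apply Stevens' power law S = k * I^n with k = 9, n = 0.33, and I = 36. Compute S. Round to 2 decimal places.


S = 9 * 36^0.33
36^0.33 = 3.2627
S = 9 * 3.2627
= 29.36


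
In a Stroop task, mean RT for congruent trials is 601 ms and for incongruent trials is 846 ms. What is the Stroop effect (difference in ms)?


Stroop effect = RT(incongruent) - RT(congruent)
= 846 - 601
= 245 ms


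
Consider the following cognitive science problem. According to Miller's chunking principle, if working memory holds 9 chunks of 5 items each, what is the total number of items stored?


Total items = chunks * items_per_chunk
= 9 * 5
= 45


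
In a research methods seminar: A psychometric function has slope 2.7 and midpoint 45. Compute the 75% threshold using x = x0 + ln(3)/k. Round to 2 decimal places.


At P = 0.75: 0.75 = 1/(1 + e^(-k*(x-x0)))
Solving: e^(-k*(x-x0)) = 1/3
x = x0 + ln(3)/k
ln(3) = 1.0986
x = 45 + 1.0986/2.7
= 45 + 0.4069
= 45.41


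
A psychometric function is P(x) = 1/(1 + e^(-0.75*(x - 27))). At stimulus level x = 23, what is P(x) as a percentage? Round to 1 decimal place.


P(x) = 1/(1 + e^(-0.75*(23 - 27)))
Exponent = -0.75 * -4 = 3.0
e^(3.0) = 20.085537
P = 1/(1 + 20.085537) = 0.047426
Percentage = 4.7


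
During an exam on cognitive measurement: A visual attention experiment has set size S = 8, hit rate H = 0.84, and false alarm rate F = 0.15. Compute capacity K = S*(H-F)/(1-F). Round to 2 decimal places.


K = S * (H - F) / (1 - F)
H - F = 0.69
1 - F = 0.85
K = 8 * 0.69 / 0.85
= 6.49


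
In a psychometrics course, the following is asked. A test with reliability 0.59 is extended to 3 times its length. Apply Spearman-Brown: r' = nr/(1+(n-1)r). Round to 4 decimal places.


r_new = n*r / (1 + (n-1)*r)
Numerator = 3 * 0.59 = 1.77
Denominator = 1 + 2 * 0.59 = 2.18
r_new = 1.77 / 2.18
= 0.8119


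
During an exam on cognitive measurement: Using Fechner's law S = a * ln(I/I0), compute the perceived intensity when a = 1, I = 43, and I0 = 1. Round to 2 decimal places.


S = 1 * ln(43/1)
I/I0 = 43.0
ln(43.0) = 3.7612
S = 1 * 3.7612
= 3.76


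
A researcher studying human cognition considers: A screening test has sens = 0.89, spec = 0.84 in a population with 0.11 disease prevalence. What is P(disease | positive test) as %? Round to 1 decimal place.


PPV = (sens * prev) / (sens * prev + (1-spec) * (1-prev))
Numerator = 0.89 * 0.11 = 0.0979
P(positive and no disease) = (1 - spec) * (1 - prev) = (1 - 0.84) * (1 - 0.11) = 0.1424
Denominator = 0.0979 + 0.1424 = 0.2403
PPV = 0.0979 / 0.2403 = 0.407407
As percentage = 40.7


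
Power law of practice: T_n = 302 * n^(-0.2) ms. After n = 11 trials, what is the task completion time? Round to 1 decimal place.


T_n = 302 * 11^(-0.2)
11^(-0.2) = 0.619044
T_n = 302 * 0.619044
= 187.0 ms


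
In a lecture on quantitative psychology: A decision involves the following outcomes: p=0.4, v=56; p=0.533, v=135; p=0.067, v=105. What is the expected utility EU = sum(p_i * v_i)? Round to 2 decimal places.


EU = sum(p_i * v_i)
0.4 * 56 = 22.4
0.533 * 135 = 71.955
0.067 * 105 = 7.035
EU = 22.4 + 71.955 + 7.035
= 101.39


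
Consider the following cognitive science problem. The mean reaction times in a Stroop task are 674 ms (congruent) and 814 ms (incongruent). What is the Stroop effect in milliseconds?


Stroop effect = RT(incongruent) - RT(congruent)
= 814 - 674
= 140 ms


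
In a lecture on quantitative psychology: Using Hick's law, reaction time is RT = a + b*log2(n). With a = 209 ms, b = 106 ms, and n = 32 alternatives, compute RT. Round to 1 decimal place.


RT = 209 + 106 * log2(32)
log2(32) = 5.0
RT = 209 + 106 * 5.0
= 209 + 530.0
= 739.0 ms


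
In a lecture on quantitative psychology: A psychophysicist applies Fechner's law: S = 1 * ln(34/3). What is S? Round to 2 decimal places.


S = 1 * ln(34/3)
I/I0 = 11.333333
ln(11.333333) = 2.4277
S = 1 * 2.4277
= 2.43


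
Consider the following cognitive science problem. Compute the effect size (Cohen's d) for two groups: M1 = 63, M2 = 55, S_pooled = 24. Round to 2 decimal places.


Cohen's d = (M1 - M2) / S_pooled
= (63 - 55) / 24
= 8 / 24
= 0.33


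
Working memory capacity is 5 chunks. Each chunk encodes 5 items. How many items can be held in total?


Total items = chunks * items_per_chunk
= 5 * 5
= 25


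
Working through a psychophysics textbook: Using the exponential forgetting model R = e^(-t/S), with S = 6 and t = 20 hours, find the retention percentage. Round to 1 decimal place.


R = e^(-t/S)
-t/S = -20/6 = -3.333333
R = e^(-3.333333) = 0.035674
Percentage = 0.035674 * 100
= 3.6


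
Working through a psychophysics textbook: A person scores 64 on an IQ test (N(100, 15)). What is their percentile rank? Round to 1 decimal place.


z = (IQ - mean) / SD
z = (64 - 100) / 15 = -2.4
Percentile = Phi(-2.4) * 100
Phi(-2.4) = 0.008198
= 0.8


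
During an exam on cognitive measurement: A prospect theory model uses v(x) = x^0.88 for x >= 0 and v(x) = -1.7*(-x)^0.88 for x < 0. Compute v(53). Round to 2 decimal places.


Since x = 53 >= 0, use v(x) = x^0.88
53^0.88 = 32.9126
v(53) = 32.91


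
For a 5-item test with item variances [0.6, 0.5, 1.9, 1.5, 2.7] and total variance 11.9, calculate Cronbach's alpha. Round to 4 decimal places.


alpha = (k/(k-1)) * (1 - sum(s_i^2)/s_total^2)
sum(item variances) = 7.2
k/(k-1) = 5/4 = 1.25
1 - 7.2/11.9 = 1 - 0.605042 = 0.394958
alpha = 1.25 * 0.394958
= 0.4937


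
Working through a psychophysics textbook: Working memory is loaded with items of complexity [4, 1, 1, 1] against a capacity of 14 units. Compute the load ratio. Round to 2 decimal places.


Total complexity = 4 + 1 + 1 + 1 = 7
Load = total / capacity = 7 / 14
= 0.50


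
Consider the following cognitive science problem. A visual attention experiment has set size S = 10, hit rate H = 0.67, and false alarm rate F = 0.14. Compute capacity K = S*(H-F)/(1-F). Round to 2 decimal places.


K = S * (H - F) / (1 - F)
H - F = 0.53
1 - F = 0.86
K = 10 * 0.53 / 0.86
= 6.16


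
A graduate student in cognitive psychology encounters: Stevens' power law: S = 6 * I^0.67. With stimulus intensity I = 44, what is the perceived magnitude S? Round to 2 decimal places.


S = 6 * 44^0.67
44^0.67 = 12.6216
S = 6 * 12.6216
= 75.73


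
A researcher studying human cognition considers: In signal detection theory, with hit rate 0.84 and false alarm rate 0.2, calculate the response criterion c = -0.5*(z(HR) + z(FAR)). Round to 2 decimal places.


c = -0.5 * (z(HR) + z(FAR))
z(0.84) = 0.9945
z(0.2) = -0.8416
c = -0.5 * (0.9945 + -0.8416)
= -0.5 * 0.1529
= -0.08


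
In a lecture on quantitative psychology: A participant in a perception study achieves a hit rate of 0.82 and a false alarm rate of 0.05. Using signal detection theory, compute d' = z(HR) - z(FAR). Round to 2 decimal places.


d' = z(HR) - z(FAR)
z(0.82) = 0.9154
z(0.05) = -1.6449
d' = 0.9154 - -1.6449
= 2.56


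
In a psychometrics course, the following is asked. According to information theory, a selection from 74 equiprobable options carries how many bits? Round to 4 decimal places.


H = log2(n)
H = log2(74)
= 6.2095


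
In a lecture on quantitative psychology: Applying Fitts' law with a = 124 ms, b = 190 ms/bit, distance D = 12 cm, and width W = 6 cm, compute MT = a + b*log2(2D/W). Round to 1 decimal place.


MT = 124 + 190 * log2(2*12/6)
2D/W = 4.0
log2(4.0) = 2.0
MT = 124 + 190 * 2.0
= 504.0 ms


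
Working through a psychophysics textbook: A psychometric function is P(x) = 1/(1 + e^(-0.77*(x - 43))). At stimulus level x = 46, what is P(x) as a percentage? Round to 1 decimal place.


P(x) = 1/(1 + e^(-0.77*(46 - 43)))
Exponent = -0.77 * 3 = -2.31
e^(-2.31) = 0.099261
P = 1/(1 + 0.099261) = 0.909702
Percentage = 91.0


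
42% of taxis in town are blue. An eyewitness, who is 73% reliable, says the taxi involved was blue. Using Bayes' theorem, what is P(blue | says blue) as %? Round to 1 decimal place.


P(blue | says blue) = P(says blue | blue)*P(blue) / [P(says blue | blue)*P(blue) + P(says blue | not blue)*P(not blue)]
Numerator = 0.73 * 0.42 = 0.3066
False identification = 0.27 * 0.58 = 0.1566
P = 0.3066 / (0.3066 + 0.1566)
= 0.3066 / 0.4632
As percentage = 66.2


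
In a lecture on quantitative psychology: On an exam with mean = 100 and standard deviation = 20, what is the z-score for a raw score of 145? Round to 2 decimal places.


z = (X - mu) / sigma
= (145 - 100) / 20
= 45 / 20
= 2.25


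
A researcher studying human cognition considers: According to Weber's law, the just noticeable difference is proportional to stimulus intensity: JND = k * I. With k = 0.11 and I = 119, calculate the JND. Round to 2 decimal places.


JND = k * I
JND = 0.11 * 119
= 13.09


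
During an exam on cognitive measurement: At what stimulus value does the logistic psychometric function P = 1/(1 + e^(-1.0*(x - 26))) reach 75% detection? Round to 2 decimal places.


At P = 0.75: 0.75 = 1/(1 + e^(-k*(x-x0)))
Solving: e^(-k*(x-x0)) = 1/3
x = x0 + ln(3)/k
ln(3) = 1.0986
x = 26 + 1.0986/1.0
= 26 + 1.0986
= 27.10


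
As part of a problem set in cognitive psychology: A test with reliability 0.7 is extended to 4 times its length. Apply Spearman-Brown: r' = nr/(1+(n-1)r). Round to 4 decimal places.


r_new = n*r / (1 + (n-1)*r)
Numerator = 4 * 0.7 = 2.8
Denominator = 1 + 3 * 0.7 = 3.1
r_new = 2.8 / 3.1
= 0.9032


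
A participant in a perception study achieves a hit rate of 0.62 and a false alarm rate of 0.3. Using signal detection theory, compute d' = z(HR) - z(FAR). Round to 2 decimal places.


d' = z(HR) - z(FAR)
z(0.62) = 0.3055
z(0.3) = -0.5244
d' = 0.3055 - -0.5244
= 0.83


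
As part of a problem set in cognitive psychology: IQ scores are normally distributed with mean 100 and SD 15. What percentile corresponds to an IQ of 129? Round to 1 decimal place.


z = (IQ - mean) / SD
z = (129 - 100) / 15 = 1.9333
Percentile = Phi(1.9333) * 100
Phi(1.9333) = 0.9734
= 97.3


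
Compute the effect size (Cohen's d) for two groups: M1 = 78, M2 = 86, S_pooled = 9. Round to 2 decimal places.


Cohen's d = (M1 - M2) / S_pooled
= (78 - 86) / 9
= -8 / 9
= -0.89


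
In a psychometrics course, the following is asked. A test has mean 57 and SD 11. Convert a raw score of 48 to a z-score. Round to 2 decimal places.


z = (X - mu) / sigma
= (48 - 57) / 11
= -9 / 11
= -0.82


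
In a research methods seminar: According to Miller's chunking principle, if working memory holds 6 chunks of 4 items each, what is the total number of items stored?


Total items = chunks * items_per_chunk
= 6 * 4
= 24


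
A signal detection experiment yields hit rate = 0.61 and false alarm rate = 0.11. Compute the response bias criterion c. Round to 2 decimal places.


c = -0.5 * (z(HR) + z(FAR))
z(0.61) = 0.2793
z(0.11) = -1.2265
c = -0.5 * (0.2793 + -1.2265)
= -0.5 * -0.9472
= 0.47


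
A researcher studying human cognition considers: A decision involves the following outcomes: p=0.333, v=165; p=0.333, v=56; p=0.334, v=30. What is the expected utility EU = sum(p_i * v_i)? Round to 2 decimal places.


EU = sum(p_i * v_i)
0.333 * 165 = 54.945
0.333 * 56 = 18.648
0.334 * 30 = 10.02
EU = 54.945 + 18.648 + 10.02
= 83.61


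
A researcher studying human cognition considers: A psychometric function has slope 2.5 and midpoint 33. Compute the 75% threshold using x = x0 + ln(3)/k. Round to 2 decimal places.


At P = 0.75: 0.75 = 1/(1 + e^(-k*(x-x0)))
Solving: e^(-k*(x-x0)) = 1/3
x = x0 + ln(3)/k
ln(3) = 1.0986
x = 33 + 1.0986/2.5
= 33 + 0.4394
= 33.44


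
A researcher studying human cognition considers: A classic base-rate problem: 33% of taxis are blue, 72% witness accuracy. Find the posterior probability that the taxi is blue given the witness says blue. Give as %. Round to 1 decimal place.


P(blue | says blue) = P(says blue | blue)*P(blue) / [P(says blue | blue)*P(blue) + P(says blue | not blue)*P(not blue)]
Numerator = 0.72 * 0.33 = 0.2376
False identification = 0.28 * 0.67 = 0.1876
P = 0.2376 / (0.2376 + 0.1876)
= 0.2376 / 0.4252
As percentage = 55.9


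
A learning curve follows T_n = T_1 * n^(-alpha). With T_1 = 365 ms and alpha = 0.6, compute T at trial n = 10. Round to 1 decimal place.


T_n = 365 * 10^(-0.6)
10^(-0.6) = 0.251189
T_n = 365 * 0.251189
= 91.7 ms


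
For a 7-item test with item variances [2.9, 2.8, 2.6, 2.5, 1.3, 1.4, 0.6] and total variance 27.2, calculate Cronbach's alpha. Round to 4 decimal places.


alpha = (k/(k-1)) * (1 - sum(s_i^2)/s_total^2)
sum(item variances) = 14.1
k/(k-1) = 7/6 = 1.166667
1 - 14.1/27.2 = 1 - 0.518382 = 0.481618
alpha = 1.166667 * 0.481618
= 0.5619


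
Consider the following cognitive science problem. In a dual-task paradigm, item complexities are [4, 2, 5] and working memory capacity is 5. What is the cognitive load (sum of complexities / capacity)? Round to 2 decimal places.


Total complexity = 4 + 2 + 5 = 11
Load = total / capacity = 11 / 5
= 2.20


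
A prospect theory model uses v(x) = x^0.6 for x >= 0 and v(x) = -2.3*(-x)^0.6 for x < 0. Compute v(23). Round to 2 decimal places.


Since x = 23 >= 0, use v(x) = x^0.6
23^0.6 = 6.562
v(23) = 6.56


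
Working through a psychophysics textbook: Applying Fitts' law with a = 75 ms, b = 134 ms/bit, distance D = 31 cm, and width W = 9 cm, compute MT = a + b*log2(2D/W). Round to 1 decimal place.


MT = 75 + 134 * log2(2*31/9)
2D/W = 6.888889
log2(6.888889) = 2.7843
MT = 75 + 134 * 2.7843
= 448.1 ms


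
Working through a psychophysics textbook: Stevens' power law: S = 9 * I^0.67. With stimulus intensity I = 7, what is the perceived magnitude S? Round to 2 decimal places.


S = 9 * 7^0.67
7^0.67 = 3.6831
S = 9 * 3.6831
= 33.15


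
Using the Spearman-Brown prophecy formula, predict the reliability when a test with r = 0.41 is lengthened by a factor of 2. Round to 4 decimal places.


r_new = n*r / (1 + (n-1)*r)
Numerator = 2 * 0.41 = 0.82
Denominator = 1 + 1 * 0.41 = 1.41
r_new = 0.82 / 1.41
= 0.5816


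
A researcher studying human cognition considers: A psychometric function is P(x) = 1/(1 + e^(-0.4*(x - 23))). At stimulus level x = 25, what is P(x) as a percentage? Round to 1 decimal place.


P(x) = 1/(1 + e^(-0.4*(25 - 23)))
Exponent = -0.4 * 2 = -0.8
e^(-0.8) = 0.449329
P = 1/(1 + 0.449329) = 0.689974
Percentage = 69.0


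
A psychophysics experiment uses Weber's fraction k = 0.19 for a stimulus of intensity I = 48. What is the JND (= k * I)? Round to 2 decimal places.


JND = k * I
JND = 0.19 * 48
= 9.12


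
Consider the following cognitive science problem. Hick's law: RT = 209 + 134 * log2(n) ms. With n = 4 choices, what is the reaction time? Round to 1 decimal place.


RT = 209 + 134 * log2(4)
log2(4) = 2.0
RT = 209 + 134 * 2.0
= 209 + 268.0
= 477.0 ms


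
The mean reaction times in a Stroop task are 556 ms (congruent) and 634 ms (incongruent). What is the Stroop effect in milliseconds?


Stroop effect = RT(incongruent) - RT(congruent)
= 634 - 556
= 78 ms


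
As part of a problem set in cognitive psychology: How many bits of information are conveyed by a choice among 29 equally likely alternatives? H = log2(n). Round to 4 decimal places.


H = log2(n)
H = log2(29)
= 4.8580


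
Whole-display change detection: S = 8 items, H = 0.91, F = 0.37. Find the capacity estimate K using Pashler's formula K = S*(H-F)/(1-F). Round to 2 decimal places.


K = S * (H - F) / (1 - F)
H - F = 0.54
1 - F = 0.63
K = 8 * 0.54 / 0.63
= 6.86


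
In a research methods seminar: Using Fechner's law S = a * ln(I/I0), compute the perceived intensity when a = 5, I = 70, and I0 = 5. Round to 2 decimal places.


S = 5 * ln(70/5)
I/I0 = 14.0
ln(14.0) = 2.6391
S = 5 * 2.6391
= 13.20


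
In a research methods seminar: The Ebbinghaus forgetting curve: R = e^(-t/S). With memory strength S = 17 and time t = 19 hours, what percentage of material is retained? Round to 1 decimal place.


R = e^(-t/S)
-t/S = -19/17 = -1.117647
R = e^(-1.117647) = 0.327048
Percentage = 0.327048 * 100
= 32.7


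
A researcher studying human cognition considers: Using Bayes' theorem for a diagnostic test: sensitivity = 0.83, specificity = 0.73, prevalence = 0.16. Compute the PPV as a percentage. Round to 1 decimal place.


PPV = (sens * prev) / (sens * prev + (1-spec) * (1-prev))
Numerator = 0.83 * 0.16 = 0.1328
P(positive and no disease) = (1 - spec) * (1 - prev) = (1 - 0.73) * (1 - 0.16) = 0.2268
Denominator = 0.1328 + 0.2268 = 0.3596
PPV = 0.1328 / 0.3596 = 0.369299
As percentage = 36.9


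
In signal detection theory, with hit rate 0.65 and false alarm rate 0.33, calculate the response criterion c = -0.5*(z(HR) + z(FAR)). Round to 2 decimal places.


c = -0.5 * (z(HR) + z(FAR))
z(0.65) = 0.3853
z(0.33) = -0.4399
c = -0.5 * (0.3853 + -0.4399)
= -0.5 * -0.0546
= 0.03


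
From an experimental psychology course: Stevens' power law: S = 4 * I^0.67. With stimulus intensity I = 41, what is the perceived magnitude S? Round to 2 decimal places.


S = 4 * 41^0.67
41^0.67 = 12.0383
S = 4 * 12.0383
= 48.15


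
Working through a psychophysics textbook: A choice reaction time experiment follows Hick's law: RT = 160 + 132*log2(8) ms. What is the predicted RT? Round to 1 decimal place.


RT = 160 + 132 * log2(8)
log2(8) = 3.0
RT = 160 + 132 * 3.0
= 160 + 396.0
= 556.0 ms


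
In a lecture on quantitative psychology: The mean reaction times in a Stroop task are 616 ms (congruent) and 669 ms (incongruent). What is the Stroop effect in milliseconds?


Stroop effect = RT(incongruent) - RT(congruent)
= 669 - 616
= 53 ms


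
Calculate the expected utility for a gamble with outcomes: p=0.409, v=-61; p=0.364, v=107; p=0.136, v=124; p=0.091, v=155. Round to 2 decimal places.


EU = sum(p_i * v_i)
0.409 * -61 = -24.949
0.364 * 107 = 38.948
0.136 * 124 = 16.864
0.091 * 155 = 14.105
EU = -24.949 + 38.948 + 16.864 + 14.105
= 44.97


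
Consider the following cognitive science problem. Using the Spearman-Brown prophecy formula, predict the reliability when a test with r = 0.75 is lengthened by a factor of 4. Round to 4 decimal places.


r_new = n*r / (1 + (n-1)*r)
Numerator = 4 * 0.75 = 3.0
Denominator = 1 + 3 * 0.75 = 3.25
r_new = 3.0 / 3.25
= 0.9231


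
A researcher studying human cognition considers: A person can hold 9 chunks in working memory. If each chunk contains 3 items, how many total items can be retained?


Total items = chunks * items_per_chunk
= 9 * 3
= 27


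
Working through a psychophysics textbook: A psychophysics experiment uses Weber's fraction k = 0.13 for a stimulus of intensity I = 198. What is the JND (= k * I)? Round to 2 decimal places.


JND = k * I
JND = 0.13 * 198
= 25.74


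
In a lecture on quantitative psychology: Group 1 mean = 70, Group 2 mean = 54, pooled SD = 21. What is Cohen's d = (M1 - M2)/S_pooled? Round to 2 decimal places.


Cohen's d = (M1 - M2) / S_pooled
= (70 - 54) / 21
= 16 / 21
= 0.76


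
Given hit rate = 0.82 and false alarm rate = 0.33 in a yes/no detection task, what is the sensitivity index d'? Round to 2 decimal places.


d' = z(HR) - z(FAR)
z(0.82) = 0.9154
z(0.33) = -0.4399
d' = 0.9154 - -0.4399
= 1.36


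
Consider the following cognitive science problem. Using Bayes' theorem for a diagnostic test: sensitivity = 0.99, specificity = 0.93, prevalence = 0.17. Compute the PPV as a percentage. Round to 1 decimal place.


PPV = (sens * prev) / (sens * prev + (1-spec) * (1-prev))
Numerator = 0.99 * 0.17 = 0.1683
P(positive and no disease) = (1 - spec) * (1 - prev) = (1 - 0.93) * (1 - 0.17) = 0.0581
Denominator = 0.1683 + 0.0581 = 0.2264
PPV = 0.1683 / 0.2264 = 0.743375
As percentage = 74.3


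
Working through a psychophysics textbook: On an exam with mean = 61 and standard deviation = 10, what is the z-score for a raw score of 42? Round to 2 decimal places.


z = (X - mu) / sigma
= (42 - 61) / 10
= -19 / 10
= -1.90


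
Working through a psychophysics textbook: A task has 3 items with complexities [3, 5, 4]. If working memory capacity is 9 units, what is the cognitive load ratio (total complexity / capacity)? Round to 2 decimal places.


Total complexity = 3 + 5 + 4 = 12
Load = total / capacity = 12 / 9
= 1.33


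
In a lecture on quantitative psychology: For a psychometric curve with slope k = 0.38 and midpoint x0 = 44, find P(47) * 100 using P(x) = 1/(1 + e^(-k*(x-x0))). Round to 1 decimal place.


P(x) = 1/(1 + e^(-0.38*(47 - 44)))
Exponent = -0.38 * 3 = -1.14
e^(-1.14) = 0.319819
P = 1/(1 + 0.319819) = 0.75768
Percentage = 75.8


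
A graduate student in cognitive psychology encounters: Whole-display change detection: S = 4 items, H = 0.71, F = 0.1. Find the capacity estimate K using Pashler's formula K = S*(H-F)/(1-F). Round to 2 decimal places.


K = S * (H - F) / (1 - F)
H - F = 0.61
1 - F = 0.9
K = 4 * 0.61 / 0.9
= 2.71


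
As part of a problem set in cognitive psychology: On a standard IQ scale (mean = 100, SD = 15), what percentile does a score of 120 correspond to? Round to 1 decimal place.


z = (IQ - mean) / SD
z = (120 - 100) / 15 = 1.3333
Percentile = Phi(1.3333) * 100
Phi(1.3333) = 0.908783
= 90.9


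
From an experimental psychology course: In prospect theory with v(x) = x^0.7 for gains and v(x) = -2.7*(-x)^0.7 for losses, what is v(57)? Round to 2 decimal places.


Since x = 57 >= 0, use v(x) = x^0.7
57^0.7 = 16.9478
v(57) = 16.95


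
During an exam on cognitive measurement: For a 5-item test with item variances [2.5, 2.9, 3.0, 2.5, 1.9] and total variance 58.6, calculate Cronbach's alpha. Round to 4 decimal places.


alpha = (k/(k-1)) * (1 - sum(s_i^2)/s_total^2)
sum(item variances) = 12.8
k/(k-1) = 5/4 = 1.25
1 - 12.8/58.6 = 1 - 0.21843 = 0.78157
alpha = 1.25 * 0.78157
= 0.9770


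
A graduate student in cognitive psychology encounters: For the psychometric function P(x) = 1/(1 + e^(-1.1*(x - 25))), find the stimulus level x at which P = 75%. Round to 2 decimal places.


At P = 0.75: 0.75 = 1/(1 + e^(-k*(x-x0)))
Solving: e^(-k*(x-x0)) = 1/3
x = x0 + ln(3)/k
ln(3) = 1.0986
x = 25 + 1.0986/1.1
= 25 + 0.9987
= 26.00


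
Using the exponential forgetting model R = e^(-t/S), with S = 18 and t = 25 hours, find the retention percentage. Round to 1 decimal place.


R = e^(-t/S)
-t/S = -25/18 = -1.388889
R = e^(-1.388889) = 0.249352
Percentage = 0.249352 * 100
= 24.9


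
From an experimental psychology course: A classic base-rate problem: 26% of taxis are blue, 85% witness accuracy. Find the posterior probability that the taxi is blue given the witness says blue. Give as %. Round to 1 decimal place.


P(blue | says blue) = P(says blue | blue)*P(blue) / [P(says blue | blue)*P(blue) + P(says blue | not blue)*P(not blue)]
Numerator = 0.85 * 0.26 = 0.221
False identification = 0.15 * 0.74 = 0.111
P = 0.221 / (0.221 + 0.111)
= 0.221 / 0.332
As percentage = 66.6


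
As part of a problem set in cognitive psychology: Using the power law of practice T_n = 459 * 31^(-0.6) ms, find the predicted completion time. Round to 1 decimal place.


T_n = 459 * 31^(-0.6)
31^(-0.6) = 0.127404
T_n = 459 * 0.127404
= 58.5 ms


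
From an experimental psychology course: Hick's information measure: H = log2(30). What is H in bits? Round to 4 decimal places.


H = log2(n)
H = log2(30)
= 4.9069


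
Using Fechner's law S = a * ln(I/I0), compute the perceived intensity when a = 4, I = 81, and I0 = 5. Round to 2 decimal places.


S = 4 * ln(81/5)
I/I0 = 16.2
ln(16.2) = 2.785
S = 4 * 2.785
= 11.14


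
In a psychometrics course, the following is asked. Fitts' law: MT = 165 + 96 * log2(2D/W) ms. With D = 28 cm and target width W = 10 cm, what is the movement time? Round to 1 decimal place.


MT = 165 + 96 * log2(2*28/10)
2D/W = 5.6
log2(5.6) = 2.4854
MT = 165 + 96 * 2.4854
= 403.6 ms


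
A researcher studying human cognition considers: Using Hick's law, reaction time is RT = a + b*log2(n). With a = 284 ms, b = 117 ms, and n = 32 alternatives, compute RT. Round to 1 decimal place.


RT = 284 + 117 * log2(32)
log2(32) = 5.0
RT = 284 + 117 * 5.0
= 284 + 585.0
= 869.0 ms


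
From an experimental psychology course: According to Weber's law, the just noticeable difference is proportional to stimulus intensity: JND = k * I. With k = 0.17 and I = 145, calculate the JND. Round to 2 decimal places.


JND = k * I
JND = 0.17 * 145
= 24.65


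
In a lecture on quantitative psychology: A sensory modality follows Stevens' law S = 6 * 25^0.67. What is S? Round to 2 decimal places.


S = 6 * 25^0.67
25^0.67 = 8.6421
S = 6 * 8.6421
= 51.85


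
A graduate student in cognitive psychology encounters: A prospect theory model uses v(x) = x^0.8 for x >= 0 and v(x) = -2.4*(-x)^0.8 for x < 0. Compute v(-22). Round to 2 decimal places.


Since x = -22 < 0, use v(x) = -lambda*(-x)^alpha
(-x) = 22
22^0.8 = 11.856
v(-22) = -2.4 * 11.856
= -28.45


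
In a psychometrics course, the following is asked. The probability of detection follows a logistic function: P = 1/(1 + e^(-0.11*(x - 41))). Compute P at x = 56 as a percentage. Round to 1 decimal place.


P(x) = 1/(1 + e^(-0.11*(56 - 41)))
Exponent = -0.11 * 15 = -1.65
e^(-1.65) = 0.19205
P = 1/(1 + 0.19205) = 0.838891
Percentage = 83.9


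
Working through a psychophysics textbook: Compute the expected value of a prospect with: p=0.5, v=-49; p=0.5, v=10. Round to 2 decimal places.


EU = sum(p_i * v_i)
0.5 * -49 = -24.5
0.5 * 10 = 5.0
EU = -24.5 + 5.0
= -19.50


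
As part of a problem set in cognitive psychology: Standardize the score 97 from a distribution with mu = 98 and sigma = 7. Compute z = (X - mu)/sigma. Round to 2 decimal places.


z = (X - mu) / sigma
= (97 - 98) / 7
= -1 / 7
= -0.14


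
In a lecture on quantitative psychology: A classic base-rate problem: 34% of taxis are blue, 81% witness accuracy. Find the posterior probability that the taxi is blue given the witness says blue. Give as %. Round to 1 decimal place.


P(blue | says blue) = P(says blue | blue)*P(blue) / [P(says blue | blue)*P(blue) + P(says blue | not blue)*P(not blue)]
Numerator = 0.81 * 0.34 = 0.2754
False identification = 0.19 * 0.66 = 0.1254
P = 0.2754 / (0.2754 + 0.1254)
= 0.2754 / 0.4008
As percentage = 68.7


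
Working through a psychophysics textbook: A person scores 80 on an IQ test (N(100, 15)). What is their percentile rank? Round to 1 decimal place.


z = (IQ - mean) / SD
z = (80 - 100) / 15 = -1.3333
Percentile = Phi(-1.3333) * 100
Phi(-1.3333) = 0.091217
= 9.1


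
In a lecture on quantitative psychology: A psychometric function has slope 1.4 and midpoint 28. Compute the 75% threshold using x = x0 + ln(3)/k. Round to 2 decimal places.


At P = 0.75: 0.75 = 1/(1 + e^(-k*(x-x0)))
Solving: e^(-k*(x-x0)) = 1/3
x = x0 + ln(3)/k
ln(3) = 1.0986
x = 28 + 1.0986/1.4
= 28 + 0.7847
= 28.78


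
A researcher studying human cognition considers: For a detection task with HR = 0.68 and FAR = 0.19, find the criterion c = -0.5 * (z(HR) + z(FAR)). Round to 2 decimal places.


c = -0.5 * (z(HR) + z(FAR))
z(0.68) = 0.4677
z(0.19) = -0.8779
c = -0.5 * (0.4677 + -0.8779)
= -0.5 * -0.4102
= 0.21


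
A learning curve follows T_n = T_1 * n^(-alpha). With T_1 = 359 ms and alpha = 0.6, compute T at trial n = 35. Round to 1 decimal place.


T_n = 359 * 35^(-0.6)
35^(-0.6) = 0.118457
T_n = 359 * 0.118457
= 42.5 ms


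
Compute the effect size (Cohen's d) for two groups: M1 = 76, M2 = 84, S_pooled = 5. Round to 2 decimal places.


Cohen's d = (M1 - M2) / S_pooled
= (76 - 84) / 5
= -8 / 5
= -1.60


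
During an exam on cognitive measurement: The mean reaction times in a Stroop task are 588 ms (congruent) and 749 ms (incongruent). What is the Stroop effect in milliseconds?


Stroop effect = RT(incongruent) - RT(congruent)
= 749 - 588
= 161 ms


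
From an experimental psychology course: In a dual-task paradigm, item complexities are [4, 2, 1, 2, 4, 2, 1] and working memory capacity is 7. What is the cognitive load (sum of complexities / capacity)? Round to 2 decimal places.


Total complexity = 4 + 2 + 1 + 2 + 4 + 2 + 1 = 16
Load = total / capacity = 16 / 7
= 2.29


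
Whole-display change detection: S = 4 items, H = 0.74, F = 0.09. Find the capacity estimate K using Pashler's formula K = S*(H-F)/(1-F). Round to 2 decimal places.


K = S * (H - F) / (1 - F)
H - F = 0.65
1 - F = 0.91
K = 4 * 0.65 / 0.91
= 2.86


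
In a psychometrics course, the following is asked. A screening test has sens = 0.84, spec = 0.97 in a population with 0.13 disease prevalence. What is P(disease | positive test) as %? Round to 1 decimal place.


PPV = (sens * prev) / (sens * prev + (1-spec) * (1-prev))
Numerator = 0.84 * 0.13 = 0.1092
P(positive and no disease) = (1 - spec) * (1 - prev) = (1 - 0.97) * (1 - 0.13) = 0.0261
Denominator = 0.1092 + 0.0261 = 0.1353
PPV = 0.1092 / 0.1353 = 0.807095
As percentage = 80.7


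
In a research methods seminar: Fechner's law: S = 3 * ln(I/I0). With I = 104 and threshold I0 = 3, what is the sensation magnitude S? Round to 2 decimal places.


S = 3 * ln(104/3)
I/I0 = 34.666667
ln(34.666667) = 3.5458
S = 3 * 3.5458
= 10.64


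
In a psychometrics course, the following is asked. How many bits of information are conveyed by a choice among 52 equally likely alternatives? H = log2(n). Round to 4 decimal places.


H = log2(n)
H = log2(52)
= 5.7004


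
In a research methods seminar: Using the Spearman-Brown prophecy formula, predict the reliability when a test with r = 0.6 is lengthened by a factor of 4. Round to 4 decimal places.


r_new = n*r / (1 + (n-1)*r)
Numerator = 4 * 0.6 = 2.4
Denominator = 1 + 3 * 0.6 = 2.8
r_new = 2.4 / 2.8
= 0.8571


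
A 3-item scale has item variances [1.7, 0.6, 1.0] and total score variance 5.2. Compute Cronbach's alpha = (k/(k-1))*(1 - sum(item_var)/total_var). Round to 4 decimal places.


alpha = (k/(k-1)) * (1 - sum(s_i^2)/s_total^2)
sum(item variances) = 3.3
k/(k-1) = 3/2 = 1.5
1 - 3.3/5.2 = 1 - 0.634615 = 0.365385
alpha = 1.5 * 0.365385
= 0.5481


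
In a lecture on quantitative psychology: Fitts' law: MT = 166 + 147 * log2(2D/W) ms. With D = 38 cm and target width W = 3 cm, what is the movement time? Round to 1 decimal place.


MT = 166 + 147 * log2(2*38/3)
2D/W = 25.333333
log2(25.333333) = 4.663
MT = 166 + 147 * 4.663
= 851.5 ms


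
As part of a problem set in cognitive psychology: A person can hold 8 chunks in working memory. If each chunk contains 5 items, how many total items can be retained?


Total items = chunks * items_per_chunk
= 8 * 5
= 40
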